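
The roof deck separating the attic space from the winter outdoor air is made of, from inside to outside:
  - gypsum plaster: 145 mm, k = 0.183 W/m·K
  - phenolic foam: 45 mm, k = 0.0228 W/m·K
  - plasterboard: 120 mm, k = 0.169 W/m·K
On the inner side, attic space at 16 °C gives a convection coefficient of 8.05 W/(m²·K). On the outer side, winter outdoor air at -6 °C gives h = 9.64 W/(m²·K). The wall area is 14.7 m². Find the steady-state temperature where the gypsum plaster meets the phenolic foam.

Thermal resistances in series:
R_inner film = 1/(h_i·A) = 1/(8.05×14.7) = 0.008451 K/W
R_gypsum plaster = L/(kA) = 0.145/(0.183×14.7) = 0.0539 K/W
R_phenolic foam = L/(kA) = 0.045/(0.0228×14.7) = 0.1343 K/W
R_plasterboard = L/(kA) = 0.12/(0.169×14.7) = 0.0483 K/W
R_outer film = 1/(h_o·A) = 1/(9.64×14.7) = 0.007057 K/W
R_total = 0.252 K/W;  Q = ΔT/R_total = 22/0.252 = 87.31 W
T_interface = T_inner − Q·ΣR(inner→interface) = 16 − 87.3×0.06235

T ≈ 10.6 °C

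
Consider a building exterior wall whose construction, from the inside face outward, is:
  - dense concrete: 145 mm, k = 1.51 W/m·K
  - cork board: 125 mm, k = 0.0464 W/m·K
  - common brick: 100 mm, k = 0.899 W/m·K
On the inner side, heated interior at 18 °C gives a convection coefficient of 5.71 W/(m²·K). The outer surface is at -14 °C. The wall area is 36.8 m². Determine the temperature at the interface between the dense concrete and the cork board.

T ≈ 15.2 °C

Treating each layer as a thermal resistance in series:
R_inner film = 1/(h_i·A) = 1/(5.71×36.8) = 0.004759 K/W
R_dense concrete = L/(kA) = 0.145/(1.51×36.8) = 0.002609 K/W
R_cork board = L/(kA) = 0.125/(0.0464×36.8) = 0.07321 K/W
R_common brick = L/(kA) = 0.1/(0.899×36.8) = 0.003023 K/W
R_total = 0.0836 K/W;  Q = ΔT/R_total = 32/0.0836 = 382.8 W
T_interface = T_inner − Q·ΣR(inner→interface) = 18 − 383×0.007368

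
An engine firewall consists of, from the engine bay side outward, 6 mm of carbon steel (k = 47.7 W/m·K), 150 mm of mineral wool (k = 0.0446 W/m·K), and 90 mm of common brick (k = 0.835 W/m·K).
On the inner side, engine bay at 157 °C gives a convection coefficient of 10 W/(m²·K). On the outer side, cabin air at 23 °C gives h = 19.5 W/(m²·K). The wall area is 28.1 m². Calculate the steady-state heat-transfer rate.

Q ≈ 1040 W

Using the resistance-network approach (series):
R_inner film = 1/(h_i·A) = 1/(10×28.1) = 0.003559 K/W
R_carbon steel = L/(kA) = 0.006/(47.7×28.1) = 4.476×10^-6 K/W
R_mineral wool = L/(kA) = 0.15/(0.0446×28.1) = 0.1197 K/W
R_common brick = L/(kA) = 0.09/(0.835×28.1) = 0.003836 K/W
R_outer film = 1/(h_o·A) = 1/(19.5×28.1) = 0.001825 K/W
R_total = 0.1289 K/W
Q = ΔT / R_total = 134 / 0.1289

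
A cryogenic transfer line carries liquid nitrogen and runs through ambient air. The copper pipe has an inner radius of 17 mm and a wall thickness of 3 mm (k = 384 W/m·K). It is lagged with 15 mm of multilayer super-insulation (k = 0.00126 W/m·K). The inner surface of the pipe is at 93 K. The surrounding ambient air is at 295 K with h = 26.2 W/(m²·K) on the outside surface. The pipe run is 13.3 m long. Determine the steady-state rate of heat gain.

Per-layer cylindrical resistances, series-summed:
R_copper pipe wall = ln(20/17)/(2π×384×13.3) = 5.065×10^-6 K/W
R_multilayer super-insulation = ln(35/20)/(2π×0.00126×13.3) = 5.315 K/W
R_outer film = 1/(h_o·2πr_oL) = 1/(26.2×2π×0.035×13.3) = 0.01305 K/W
R_total = 5.328 K/W
Q = ΔT/R_total = 202/5.328

Q ≈ 37.9 W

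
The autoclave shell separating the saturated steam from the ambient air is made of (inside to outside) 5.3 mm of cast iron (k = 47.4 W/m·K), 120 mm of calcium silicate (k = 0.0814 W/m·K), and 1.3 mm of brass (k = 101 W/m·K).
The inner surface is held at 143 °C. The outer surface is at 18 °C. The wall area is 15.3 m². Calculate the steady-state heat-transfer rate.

Thermal resistances in series:
R_cast iron = L/(kA) = 0.0053/(47.4×15.3) = 7.308×10^-6 K/W
R_calcium silicate = L/(kA) = 0.12/(0.0814×15.3) = 0.09635 K/W
R_brass = L/(kA) = 0.0013/(101×15.3) = 8.413×10^-7 K/W
R_total = 0.09636 K/W
Q = ΔT / R_total = 125 / 0.09636

Q ≈ 1300 W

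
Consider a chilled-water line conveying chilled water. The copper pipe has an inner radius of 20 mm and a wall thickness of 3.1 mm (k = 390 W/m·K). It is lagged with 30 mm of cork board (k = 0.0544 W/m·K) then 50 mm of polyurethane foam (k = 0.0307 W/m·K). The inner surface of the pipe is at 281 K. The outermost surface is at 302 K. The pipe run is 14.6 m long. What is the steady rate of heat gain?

Q ≈ 52.2 W

Per-layer cylindrical resistances, series-summed:
R_copper pipe wall = ln(23.1/20)/(2π×390×14.6) = 4.028×10^-6 K/W
R_cork board = ln(53.1/23.1)/(2π×0.0544×14.6) = 0.1668 K/W
R_polyurethane foam = ln(103.1/53.1)/(2π×0.0307×14.6) = 0.2356 K/W
R_total = 0.4024 K/W
Q = ΔT/R_total = 21/0.4024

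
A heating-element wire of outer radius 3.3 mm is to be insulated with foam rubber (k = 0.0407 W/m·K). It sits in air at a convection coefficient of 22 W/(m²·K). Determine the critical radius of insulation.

r_cr ≈ 1.85 mm

For a cylinder r_cr = k/h = 0.0407/22
r_cr = 1.85 mm; since the bare radius (3.3 mm) is above r_cr, any added insulation will reduce heat loss.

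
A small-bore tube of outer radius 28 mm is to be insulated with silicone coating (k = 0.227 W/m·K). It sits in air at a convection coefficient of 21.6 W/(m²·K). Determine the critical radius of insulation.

For a cylinder r_cr = k/h = 0.227/21.6
r_cr = 10.5 mm; since the bare radius (28 mm) is above r_cr, any added insulation will reduce heat loss.

r_cr ≈ 10.5 mm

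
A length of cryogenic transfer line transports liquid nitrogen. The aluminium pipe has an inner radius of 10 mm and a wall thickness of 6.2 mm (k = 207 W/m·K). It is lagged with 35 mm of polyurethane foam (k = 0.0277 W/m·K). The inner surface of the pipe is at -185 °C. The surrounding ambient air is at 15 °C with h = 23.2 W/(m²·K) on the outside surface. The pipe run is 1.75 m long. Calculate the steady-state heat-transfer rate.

Q ≈ 51.9 W

For a radial system each layer contributes R = ln(r_out/r_in)/(2πkL); films add R = 1/(hA).
R_aluminium pipe wall = ln(16.2/10)/(2π×207×1.75) = 2.12×10^-4 K/W
R_polyurethane foam = ln(51.2/16.2)/(2π×0.0277×1.75) = 3.778 K/W
R_outer film = 1/(h_o·2πr_oL) = 1/(23.2×2π×0.0512×1.75) = 0.07656 K/W
R_total = 3.855 K/W
Q = ΔT/R_total = 200/3.855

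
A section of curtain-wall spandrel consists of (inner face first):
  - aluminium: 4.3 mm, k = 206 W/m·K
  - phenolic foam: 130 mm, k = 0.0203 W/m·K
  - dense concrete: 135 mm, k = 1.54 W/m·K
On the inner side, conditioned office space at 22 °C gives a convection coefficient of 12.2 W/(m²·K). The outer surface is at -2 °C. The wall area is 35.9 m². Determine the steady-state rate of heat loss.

Q ≈ 131 W

Model the wall as resistances in series:
R_inner film = 1/(h_i·A) = 1/(12.2×35.9) = 0.002283 K/W
R_aluminium = L/(kA) = 0.0043/(206×35.9) = 5.814×10^-7 K/W
R_phenolic foam = L/(kA) = 0.13/(0.0203×35.9) = 0.1784 K/W
R_dense concrete = L/(kA) = 0.135/(1.54×35.9) = 0.002442 K/W
R_total = 0.1831 K/W
Q = ΔT / R_total = 24 / 0.1831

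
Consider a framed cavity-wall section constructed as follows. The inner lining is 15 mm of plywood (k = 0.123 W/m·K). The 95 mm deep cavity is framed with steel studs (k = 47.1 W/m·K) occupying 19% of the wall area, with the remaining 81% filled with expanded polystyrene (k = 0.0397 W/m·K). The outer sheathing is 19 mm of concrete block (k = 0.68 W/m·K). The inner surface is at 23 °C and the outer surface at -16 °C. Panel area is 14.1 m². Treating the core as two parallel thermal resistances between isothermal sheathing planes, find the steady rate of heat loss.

Q ≈ 3430 W

Sheathing layers in series; stud and cavity paths in parallel between them.
R_inner = 0.015/(0.123×14.1) = 0.008649 K/W
R_stud  = 0.095/(47.1×0.19×14.1) = 7.529×10^-4 K/W
R_cav   = 0.095/(0.0397×0.81×14.1) = 0.2095 K/W
1/R_core = 1/R_stud + 1/R_cav → R_core = 7.502×10^-4 K/W
R_outer = 0.019/(0.68×14.1) = 0.001982 K/W
R_total = 0.01138 K/W
Q = ΔT/R_total = 39/0.01138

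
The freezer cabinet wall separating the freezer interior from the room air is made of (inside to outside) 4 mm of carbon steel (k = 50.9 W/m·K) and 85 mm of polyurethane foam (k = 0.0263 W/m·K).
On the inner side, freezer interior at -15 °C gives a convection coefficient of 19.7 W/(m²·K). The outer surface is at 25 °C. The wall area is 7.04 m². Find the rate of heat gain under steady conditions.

Q ≈ 85.8 W

Using the resistance-network approach (series):
R_inner film = 1/(h_i·A) = 1/(19.7×7.04) = 0.00721 K/W
R_carbon steel = L/(kA) = 0.004/(50.9×7.04) = 1.116×10^-5 K/W
R_polyurethane foam = L/(kA) = 0.085/(0.0263×7.04) = 0.4591 K/W
R_total = 0.4663 K/W
Q = ΔT / R_total = 40 / 0.4663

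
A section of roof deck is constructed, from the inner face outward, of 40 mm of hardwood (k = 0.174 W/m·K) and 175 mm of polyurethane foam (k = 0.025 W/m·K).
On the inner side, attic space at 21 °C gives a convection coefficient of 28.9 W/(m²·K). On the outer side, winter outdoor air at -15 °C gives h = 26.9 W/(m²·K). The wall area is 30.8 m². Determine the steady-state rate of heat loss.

Series thermal resistances:
R_inner film = 1/(h_i·A) = 1/(28.9×30.8) = 0.001123 K/W
R_hardwood = L/(kA) = 0.04/(0.174×30.8) = 0.007464 K/W
R_polyurethane foam = L/(kA) = 0.175/(0.025×30.8) = 0.2273 K/W
R_outer film = 1/(h_o·A) = 1/(26.9×30.8) = 0.001207 K/W
R_total = 0.2371 K/W
Q = ΔT / R_total = 36 / 0.2371

Q ≈ 152 W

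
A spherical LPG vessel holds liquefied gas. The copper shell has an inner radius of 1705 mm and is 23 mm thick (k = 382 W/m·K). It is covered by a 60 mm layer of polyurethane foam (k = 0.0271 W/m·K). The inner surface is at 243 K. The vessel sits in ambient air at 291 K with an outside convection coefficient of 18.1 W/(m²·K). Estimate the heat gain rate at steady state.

Q ≈ 822 W

Each spherical layer contributes R = (1/r_i − 1/r_o)/(4πk):
R_copper shell = (1/1.705 − 1/1.728)/(4π×382) = 1.626×10^-6 K/W
R_polyurethane foam = (1/1.728 − 1/1.788)/(4π×0.0271) = 0.05702 K/W
R_outer film = 1/(h·4πr_o²) = 1/(18.1×4π×1.788²) = 0.001375 K/W
R_total = 0.0584 K/W
Q = ΔT/R_total = 48/0.0584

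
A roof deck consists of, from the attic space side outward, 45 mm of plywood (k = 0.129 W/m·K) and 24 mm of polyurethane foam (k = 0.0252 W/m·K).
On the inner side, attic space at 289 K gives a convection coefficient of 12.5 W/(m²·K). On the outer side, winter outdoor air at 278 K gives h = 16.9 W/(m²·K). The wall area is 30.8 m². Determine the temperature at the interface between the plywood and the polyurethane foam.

T ≈ 286 K

Thermal resistances in series:
R_inner film = 1/(h_i·A) = 1/(12.5×30.8) = 0.002597 K/W
R_plywood = L/(kA) = 0.045/(0.129×30.8) = 0.01133 K/W
R_polyurethane foam = L/(kA) = 0.024/(0.0252×30.8) = 0.03092 K/W
R_outer film = 1/(h_o·A) = 1/(16.9×30.8) = 0.001921 K/W
R_total = 0.04677 K/W;  Q = ΔT/R_total = 11/0.04677 = 235.2 W
T_interface = T_inner − Q·ΣR(inner→interface) = 289 − 235×0.01392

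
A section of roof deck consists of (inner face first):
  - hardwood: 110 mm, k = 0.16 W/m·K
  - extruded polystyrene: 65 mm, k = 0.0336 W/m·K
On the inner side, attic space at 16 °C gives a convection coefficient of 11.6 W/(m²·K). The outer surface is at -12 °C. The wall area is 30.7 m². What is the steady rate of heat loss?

Q ≈ 317 W

Series thermal resistances:
R_inner film = 1/(h_i·A) = 1/(11.6×30.7) = 0.002808 K/W
R_hardwood = L/(kA) = 0.11/(0.16×30.7) = 0.02239 K/W
R_extruded polystyrene = L/(kA) = 0.065/(0.0336×30.7) = 0.06301 K/W
R_total = 0.08822 K/W
Q = ΔT / R_total = 28 / 0.08822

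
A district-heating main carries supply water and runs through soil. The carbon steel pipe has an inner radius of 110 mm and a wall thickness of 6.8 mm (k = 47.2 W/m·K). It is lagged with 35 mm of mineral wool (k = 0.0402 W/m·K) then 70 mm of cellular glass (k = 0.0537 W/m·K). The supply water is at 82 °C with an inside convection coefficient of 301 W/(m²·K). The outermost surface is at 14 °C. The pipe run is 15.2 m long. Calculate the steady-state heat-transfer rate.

Q ≈ 477 W

For a radial system each layer contributes R = ln(r_out/r_in)/(2πkL); films add R = 1/(hA).
R_inner film = 1/(h_i·2πr₁L) = 1/(301×2π×0.11×15.2) = 3.162×10^-4 K/W
R_carbon steel pipe wall = ln(116.8/110)/(2π×47.2×15.2) = 1.331×10^-5 K/W
R_mineral wool = ln(151.8/116.8)/(2π×0.0402×15.2) = 0.06827 K/W
R_cellular glass = ln(221.8/151.8)/(2π×0.0537×15.2) = 0.07394 K/W
R_total = 0.1425 K/W
Q = ΔT/R_total = 68/0.1425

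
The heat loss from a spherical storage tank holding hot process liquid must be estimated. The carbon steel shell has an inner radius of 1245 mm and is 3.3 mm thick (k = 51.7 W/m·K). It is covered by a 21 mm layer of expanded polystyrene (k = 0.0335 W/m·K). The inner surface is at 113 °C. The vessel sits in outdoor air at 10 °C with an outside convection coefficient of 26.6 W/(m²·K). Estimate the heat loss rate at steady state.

Spherical conduction: R = (1/r_in − 1/r_out)/(4πk) per layer; series-sum.
R_carbon steel shell = (1/1.245 − 1/1.2483)/(4π×51.7) = 3.268×10^-6 K/W
R_expanded polystyrene = (1/1.2483 − 1/1.2693)/(4π×0.0335) = 0.03148 K/W
R_outer film = 1/(h·4πr_o²) = 1/(26.6×4π×1.2693²) = 0.001857 K/W
R_total = 0.03334 K/W
Q = ΔT/R_total = 103/0.03334

Q ≈ 3090 W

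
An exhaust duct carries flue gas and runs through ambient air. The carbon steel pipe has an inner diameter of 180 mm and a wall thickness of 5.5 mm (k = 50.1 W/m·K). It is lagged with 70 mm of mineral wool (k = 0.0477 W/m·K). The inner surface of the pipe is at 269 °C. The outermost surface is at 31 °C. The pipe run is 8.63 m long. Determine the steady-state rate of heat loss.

Q ≈ 1120 W

Per-layer cylindrical resistances, series-summed:
R_carbon steel pipe wall = ln(95.5/90)/(2π×50.1×8.63) = 2.183×10^-5 K/W
R_mineral wool = ln(165.5/95.5)/(2π×0.0477×8.63) = 0.2126 K/W
R_total = 0.2126 K/W
Q = ΔT/R_total = 238/0.2126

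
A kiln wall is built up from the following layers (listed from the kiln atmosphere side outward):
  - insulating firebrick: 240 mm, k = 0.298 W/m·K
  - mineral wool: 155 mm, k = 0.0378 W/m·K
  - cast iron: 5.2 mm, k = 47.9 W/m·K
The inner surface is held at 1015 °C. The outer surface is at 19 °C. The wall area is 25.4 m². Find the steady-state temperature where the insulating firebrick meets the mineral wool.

Treating each layer as a thermal resistance in series:
R_insulating firebrick = L/(kA) = 0.24/(0.298×25.4) = 0.03171 K/W
R_mineral wool = L/(kA) = 0.155/(0.0378×25.4) = 0.1614 K/W
R_cast iron = L/(kA) = 0.0052/(47.9×25.4) = 4.274×10^-6 K/W
R_total = 0.1931 K/W;  Q = ΔT/R_total = 996/0.1931 = 5157 W
T_interface = T_inner − Q·ΣR(inner→interface) = 1015 − 5160×0.03171

T ≈ 851 °C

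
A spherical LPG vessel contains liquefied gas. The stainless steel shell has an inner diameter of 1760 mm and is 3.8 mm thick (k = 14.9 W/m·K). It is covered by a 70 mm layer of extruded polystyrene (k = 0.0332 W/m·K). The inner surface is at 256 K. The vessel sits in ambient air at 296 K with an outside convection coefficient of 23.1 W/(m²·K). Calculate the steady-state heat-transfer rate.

Q ≈ 197 W

Each spherical layer contributes R = (1/r_i − 1/r_o)/(4πk):
R_stainless steel shell = (1/0.88 − 1/0.8838)/(4π×14.9) = 2.609×10^-5 K/W
R_extruded polystyrene = (1/0.8838 − 1/0.9538)/(4π×0.0332) = 0.199 K/W
R_outer film = 1/(h·4πr_o²) = 1/(23.1×4π×0.9538²) = 0.003787 K/W
R_total = 0.2029 K/W
Q = ΔT/R_total = 40/0.2029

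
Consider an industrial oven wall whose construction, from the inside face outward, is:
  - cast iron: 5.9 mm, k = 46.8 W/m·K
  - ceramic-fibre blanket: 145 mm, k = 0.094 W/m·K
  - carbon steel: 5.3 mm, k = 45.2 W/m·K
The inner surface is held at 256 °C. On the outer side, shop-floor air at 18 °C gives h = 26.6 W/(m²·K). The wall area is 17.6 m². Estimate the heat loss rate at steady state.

Q ≈ 2650 W

Series thermal resistances:
R_cast iron = L/(kA) = 0.0059/(46.8×17.6) = 7.163×10^-6 K/W
R_ceramic-fibre blanket = L/(kA) = 0.145/(0.094×17.6) = 0.08765 K/W
R_carbon steel = L/(kA) = 0.0053/(45.2×17.6) = 6.662×10^-6 K/W
R_outer film = 1/(h_o·A) = 1/(26.6×17.6) = 0.002136 K/W
R_total = 0.08979 K/W
Q = ΔT / R_total = 238 / 0.08979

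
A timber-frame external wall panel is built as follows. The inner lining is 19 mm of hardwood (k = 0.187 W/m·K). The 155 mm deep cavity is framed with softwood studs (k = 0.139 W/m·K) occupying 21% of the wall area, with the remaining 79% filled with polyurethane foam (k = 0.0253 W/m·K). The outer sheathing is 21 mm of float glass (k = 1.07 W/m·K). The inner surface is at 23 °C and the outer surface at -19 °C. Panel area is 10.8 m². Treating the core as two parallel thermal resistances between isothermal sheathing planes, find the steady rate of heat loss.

Sheathing layers in series; stud and cavity paths in parallel between them.
R_inner = 0.019/(0.187×10.8) = 0.009408 K/W
R_stud  = 0.155/(0.139×0.21×10.8) = 0.4917 K/W
R_cav   = 0.155/(0.0253×0.79×10.8) = 0.7181 K/W
1/R_core = 1/R_stud + 1/R_cav → R_core = 0.2918 K/W
R_outer = 0.021/(1.07×10.8) = 0.001817 K/W
R_total = 0.3031 K/W
Q = ΔT/R_total = 42/0.3031

Q ≈ 139 W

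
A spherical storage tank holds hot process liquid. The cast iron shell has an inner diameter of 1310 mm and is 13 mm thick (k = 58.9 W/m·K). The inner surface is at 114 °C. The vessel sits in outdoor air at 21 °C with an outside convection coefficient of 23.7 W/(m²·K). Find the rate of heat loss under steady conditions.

Q ≈ 12300 W

Radial (spherical) resistances in series:
R_cast iron shell = (1/0.655 − 1/0.668)/(4π×58.9) = 4.014×10^-5 K/W
R_outer film = 1/(h·4πr_o²) = 1/(23.7×4π×0.668²) = 0.007525 K/W
R_total = 0.007565 K/W
Q = ΔT/R_total = 93/0.007565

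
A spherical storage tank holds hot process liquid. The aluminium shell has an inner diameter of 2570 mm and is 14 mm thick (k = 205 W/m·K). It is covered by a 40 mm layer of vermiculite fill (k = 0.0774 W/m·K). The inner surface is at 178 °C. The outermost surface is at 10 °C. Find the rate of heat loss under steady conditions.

Radial (spherical) resistances in series:
R_aluminium shell = (1/1.285 − 1/1.299)/(4π×205) = 3.256×10^-6 K/W
R_vermiculite fill = (1/1.299 − 1/1.339)/(4π×0.0774) = 0.02364 K/W
R_total = 0.02365 K/W
Q = ΔT/R_total = 168/0.02365

Q ≈ 7100 W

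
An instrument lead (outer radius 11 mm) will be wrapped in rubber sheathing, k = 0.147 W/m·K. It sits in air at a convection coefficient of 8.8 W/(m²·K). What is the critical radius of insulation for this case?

r_cr ≈ 16.7 mm

For a cylinder r_cr = k/h = 0.147/8.8
r_cr = 16.7 mm; since the bare radius (11 mm) is below r_cr, adding a thin layer of insulation will *increase* heat loss.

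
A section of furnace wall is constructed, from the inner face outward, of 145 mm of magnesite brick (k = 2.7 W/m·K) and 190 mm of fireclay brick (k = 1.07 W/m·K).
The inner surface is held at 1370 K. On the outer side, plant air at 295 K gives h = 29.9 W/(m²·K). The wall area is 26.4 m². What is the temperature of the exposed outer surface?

Model the wall as resistances in series:
R_magnesite brick = L/(kA) = 0.145/(2.7×26.4) = 0.002034 K/W
R_fireclay brick = L/(kA) = 0.19/(1.07×26.4) = 0.006726 K/W
R_outer film = 1/(h_o·A) = 1/(29.9×26.4) = 0.001267 K/W
R_total = 0.01003 K/W;  Q = ΔT/R_total = 1075/0.01003 = 107200 W
T_interface = T_inner − Q·ΣR(inner→interface) = 1370 − 107000×0.00876

T ≈ 431 K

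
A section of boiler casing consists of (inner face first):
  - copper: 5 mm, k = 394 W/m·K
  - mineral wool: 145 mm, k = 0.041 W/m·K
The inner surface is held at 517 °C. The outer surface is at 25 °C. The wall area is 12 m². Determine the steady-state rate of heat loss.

Series thermal resistances:
R_copper = L/(kA) = 0.005/(394×12) = 1.058×10^-6 K/W
R_mineral wool = L/(kA) = 0.145/(0.041×12) = 0.2947 K/W
R_total = 0.2947 K/W
Q = ΔT / R_total = 492 / 0.2947

Q ≈ 1670 W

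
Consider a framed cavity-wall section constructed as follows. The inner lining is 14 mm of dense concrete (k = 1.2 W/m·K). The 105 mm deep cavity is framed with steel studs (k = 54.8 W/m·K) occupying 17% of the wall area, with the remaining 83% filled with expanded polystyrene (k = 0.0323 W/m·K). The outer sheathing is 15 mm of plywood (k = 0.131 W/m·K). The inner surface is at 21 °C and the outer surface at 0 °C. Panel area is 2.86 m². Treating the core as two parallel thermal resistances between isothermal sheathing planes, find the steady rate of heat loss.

Q ≈ 437 W

Sheathing layers in series; stud and cavity paths in parallel between them.
R_inner = 0.014/(1.2×2.86) = 0.004079 K/W
R_stud  = 0.105/(54.8×0.17×2.86) = 0.003941 K/W
R_cav   = 0.105/(0.0323×0.83×2.86) = 1.369 K/W
1/R_core = 1/R_stud + 1/R_cav → R_core = 0.00393 K/W
R_outer = 0.015/(0.131×2.86) = 0.04004 K/W
R_total = 0.04805 K/W
Q = ΔT/R_total = 21/0.04805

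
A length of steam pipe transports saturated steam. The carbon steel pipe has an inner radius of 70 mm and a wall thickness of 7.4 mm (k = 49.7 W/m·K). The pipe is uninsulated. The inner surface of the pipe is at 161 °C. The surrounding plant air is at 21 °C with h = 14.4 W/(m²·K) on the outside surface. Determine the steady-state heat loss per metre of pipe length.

For a radial system each layer contributes R = ln(r_out/r_in)/(2πkL); films add R = 1/(hA).
R_carbon steel pipe wall = ln(77.4/70)/(2π×49.7×1) = 3.218×10^-4 K/W
R_outer film = 1/(h_o·2πr_oL) = 1/(14.4×2π×0.0774×1) = 0.1428 K/W
R_total = 0.1431 K/W
Q = ΔT/R_total = 140/0.1431

q′ ≈ 978 W/m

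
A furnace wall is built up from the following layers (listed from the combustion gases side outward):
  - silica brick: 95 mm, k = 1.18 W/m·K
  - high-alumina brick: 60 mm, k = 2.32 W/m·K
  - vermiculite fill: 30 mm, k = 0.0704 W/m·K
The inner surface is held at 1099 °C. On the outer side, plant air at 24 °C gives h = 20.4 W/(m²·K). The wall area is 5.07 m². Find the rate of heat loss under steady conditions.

Model the wall as resistances in series:
R_silica brick = L/(kA) = 0.095/(1.18×5.07) = 0.01588 K/W
R_high-alumina brick = L/(kA) = 0.06/(2.32×5.07) = 0.005101 K/W
R_vermiculite fill = L/(kA) = 0.03/(0.0704×5.07) = 0.08405 K/W
R_outer film = 1/(h_o·A) = 1/(20.4×5.07) = 0.009669 K/W
R_total = 0.1147 K/W
Q = ΔT / R_total = 1075 / 0.1147

Q ≈ 9370 W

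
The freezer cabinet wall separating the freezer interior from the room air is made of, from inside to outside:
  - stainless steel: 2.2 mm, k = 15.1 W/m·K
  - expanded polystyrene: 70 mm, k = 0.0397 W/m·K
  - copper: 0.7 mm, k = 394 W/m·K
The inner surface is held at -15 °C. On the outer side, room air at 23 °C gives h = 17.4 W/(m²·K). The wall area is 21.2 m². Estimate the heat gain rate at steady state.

Series thermal resistances:
R_stainless steel = L/(kA) = 0.0022/(15.1×21.2) = 6.872×10^-6 K/W
R_expanded polystyrene = L/(kA) = 0.07/(0.0397×21.2) = 0.08317 K/W
R_copper = L/(kA) = 0.0007/(394×21.2) = 8.38×10^-8 K/W
R_outer film = 1/(h_o·A) = 1/(17.4×21.2) = 0.002711 K/W
R_total = 0.08589 K/W
Q = ΔT / R_total = 38 / 0.08589

Q ≈ 442 W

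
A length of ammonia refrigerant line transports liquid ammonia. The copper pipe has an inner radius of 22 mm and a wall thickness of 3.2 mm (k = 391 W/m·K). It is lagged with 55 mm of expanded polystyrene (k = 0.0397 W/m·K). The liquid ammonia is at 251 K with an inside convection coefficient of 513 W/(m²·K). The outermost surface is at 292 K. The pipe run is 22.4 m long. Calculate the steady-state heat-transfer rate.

Cylindrical conduction, so R = ln(r₂/r₁)/(2πkL) per layer, in series:
R_inner film = 1/(h_i·2πr₁L) = 1/(513×2π×0.022×22.4) = 6.296×10^-4 K/W
R_copper pipe wall = ln(25.2/22)/(2π×391×22.4) = 2.468×10^-6 K/W
R_expanded polystyrene = ln(80.2/25.2)/(2π×0.0397×22.4) = 0.2072 K/W
R_total = 0.2078 K/W
Q = ΔT/R_total = 41/0.2078

Q ≈ 197 W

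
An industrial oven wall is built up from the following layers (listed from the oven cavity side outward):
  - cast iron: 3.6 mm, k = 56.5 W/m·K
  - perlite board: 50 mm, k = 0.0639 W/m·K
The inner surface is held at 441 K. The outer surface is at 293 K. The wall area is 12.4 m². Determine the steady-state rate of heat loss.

Model the wall as resistances in series:
R_cast iron = L/(kA) = 0.0036/(56.5×12.4) = 5.138×10^-6 K/W
R_perlite board = L/(kA) = 0.05/(0.0639×12.4) = 0.0631 K/W
R_total = 0.06311 K/W
Q = ΔT / R_total = 148 / 0.06311

Q ≈ 2350 W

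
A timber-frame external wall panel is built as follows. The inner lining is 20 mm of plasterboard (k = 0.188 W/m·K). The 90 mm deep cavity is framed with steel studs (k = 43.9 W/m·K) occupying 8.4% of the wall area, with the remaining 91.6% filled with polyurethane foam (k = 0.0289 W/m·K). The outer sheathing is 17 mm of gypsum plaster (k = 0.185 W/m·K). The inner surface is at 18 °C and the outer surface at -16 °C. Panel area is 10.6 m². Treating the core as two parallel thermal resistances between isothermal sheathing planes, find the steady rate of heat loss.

Sheathing layers in series; stud and cavity paths in parallel between them.
R_inner = 0.02/(0.188×10.6) = 0.01004 K/W
R_stud  = 0.09/(43.9×0.084×10.6) = 0.002302 K/W
R_cav   = 0.09/(0.0289×0.916×10.6) = 0.3207 K/W
1/R_core = 1/R_stud + 1/R_cav → R_core = 0.002286 K/W
R_outer = 0.017/(0.185×10.6) = 0.008669 K/W
R_total = 0.02099 K/W
Q = ΔT/R_total = 34/0.02099

Q ≈ 1620 W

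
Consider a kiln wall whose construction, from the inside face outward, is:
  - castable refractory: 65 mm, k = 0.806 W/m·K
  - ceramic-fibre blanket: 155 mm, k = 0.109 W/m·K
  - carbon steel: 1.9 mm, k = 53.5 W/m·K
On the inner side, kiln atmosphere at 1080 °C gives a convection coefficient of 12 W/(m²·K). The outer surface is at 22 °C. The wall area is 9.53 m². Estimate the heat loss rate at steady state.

Model the wall as resistances in series:
R_inner film = 1/(h_i·A) = 1/(12×9.53) = 0.008744 K/W
R_castable refractory = L/(kA) = 0.065/(0.806×9.53) = 0.008462 K/W
R_ceramic-fibre blanket = L/(kA) = 0.155/(0.109×9.53) = 0.1492 K/W
R_carbon steel = L/(kA) = 0.0019/(53.5×9.53) = 3.727×10^-6 K/W
R_total = 0.1664 K/W
Q = ΔT / R_total = 1058 / 0.1664

Q ≈ 6360 W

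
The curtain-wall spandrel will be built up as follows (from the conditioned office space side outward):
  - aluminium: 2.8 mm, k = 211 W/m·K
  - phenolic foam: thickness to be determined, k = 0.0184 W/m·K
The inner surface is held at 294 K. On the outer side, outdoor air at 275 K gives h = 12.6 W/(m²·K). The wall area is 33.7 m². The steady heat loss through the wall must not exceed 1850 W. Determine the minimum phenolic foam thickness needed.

L ≈ 4.91 mm

Thermal resistances in series:
R_aluminium = L/(kA) = 0.0028/(211×33.7) = 3.938×10^-7 K/W
R_outer film = 1/(h_o·A) = 1/(12.6×33.7) = 0.002355 K/W
Sum of the known resistances R_other = 0.002355 K/W
Required total resistance R_tot = ΔT/Q_allow = 19/1850 = 0.01027 K/W
R_phenolic foam = R_tot − R_other = 0.007915 K/W
L = R·k·A = 0.007915×0.0184×33.7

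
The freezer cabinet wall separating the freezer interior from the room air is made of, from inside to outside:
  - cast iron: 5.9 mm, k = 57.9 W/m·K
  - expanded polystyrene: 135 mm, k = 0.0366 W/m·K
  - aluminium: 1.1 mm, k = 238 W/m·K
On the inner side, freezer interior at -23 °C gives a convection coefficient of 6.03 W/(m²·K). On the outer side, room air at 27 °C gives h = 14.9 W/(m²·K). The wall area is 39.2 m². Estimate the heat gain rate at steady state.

Thermal resistances in series:
R_inner film = 1/(h_i·A) = 1/(6.03×39.2) = 0.004231 K/W
R_cast iron = L/(kA) = 0.0059/(57.9×39.2) = 2.599×10^-6 K/W
R_expanded polystyrene = L/(kA) = 0.135/(0.0366×39.2) = 0.0941 K/W
R_aluminium = L/(kA) = 0.0011/(238×39.2) = 1.179×10^-7 K/W
R_outer film = 1/(h_o·A) = 1/(14.9×39.2) = 0.001712 K/W
R_total = 0.1 K/W
Q = ΔT / R_total = 50 / 0.1

Q ≈ 500 W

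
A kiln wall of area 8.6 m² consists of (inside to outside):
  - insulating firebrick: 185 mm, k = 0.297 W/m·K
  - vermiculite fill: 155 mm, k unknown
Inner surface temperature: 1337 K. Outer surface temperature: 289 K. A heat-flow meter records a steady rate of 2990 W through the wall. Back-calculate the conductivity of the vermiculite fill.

Using the resistance-network approach (series):
R_insulating firebrick = L/(kA) = 0.185/(0.297×8.6) = 0.07243 K/W
Sum of known resistances R_other = 0.07243 K/W
Total R = ΔT/Q = 1048/2990 = 0.3505 K/W
R_vermiculite fill = R_total − R_other = 0.2781 K/W
k = L/(R·A) = 0.155/(0.2781×8.6)

k ≈ 0.0648 W/(m·K)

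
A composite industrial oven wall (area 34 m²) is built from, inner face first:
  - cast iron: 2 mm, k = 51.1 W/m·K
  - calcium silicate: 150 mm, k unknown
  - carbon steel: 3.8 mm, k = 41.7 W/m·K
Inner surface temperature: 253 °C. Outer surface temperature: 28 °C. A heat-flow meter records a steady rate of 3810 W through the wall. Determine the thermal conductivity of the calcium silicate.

k ≈ 0.0747 W/(m·K)

Thermal resistances in series:
R_cast iron = L/(kA) = 0.002/(51.1×34) = 1.151×10^-6 K/W
R_carbon steel = L/(kA) = 0.0038/(41.7×34) = 2.68×10^-6 K/W
Sum of known resistances R_other = 3.831×10^-6 K/W
Total R = ΔT/Q = 225/3810 = 0.05906 K/W
R_calcium silicate = R_total − R_other = 0.05905 K/W
k = L/(R·A) = 0.15/(0.05905×34)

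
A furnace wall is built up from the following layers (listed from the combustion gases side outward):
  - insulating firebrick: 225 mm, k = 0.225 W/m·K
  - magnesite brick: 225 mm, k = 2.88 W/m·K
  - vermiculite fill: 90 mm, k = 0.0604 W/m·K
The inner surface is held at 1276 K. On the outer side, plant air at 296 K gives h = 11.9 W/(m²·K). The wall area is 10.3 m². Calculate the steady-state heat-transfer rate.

Using the resistance-network approach (series):
R_insulating firebrick = L/(kA) = 0.225/(0.225×10.3) = 0.09709 K/W
R_magnesite brick = L/(kA) = 0.225/(2.88×10.3) = 0.007585 K/W
R_vermiculite fill = L/(kA) = 0.09/(0.0604×10.3) = 0.1447 K/W
R_outer film = 1/(h_o·A) = 1/(11.9×10.3) = 0.008159 K/W
R_total = 0.2575 K/W
Q = ΔT / R_total = 980 / 0.2575

Q ≈ 3810 W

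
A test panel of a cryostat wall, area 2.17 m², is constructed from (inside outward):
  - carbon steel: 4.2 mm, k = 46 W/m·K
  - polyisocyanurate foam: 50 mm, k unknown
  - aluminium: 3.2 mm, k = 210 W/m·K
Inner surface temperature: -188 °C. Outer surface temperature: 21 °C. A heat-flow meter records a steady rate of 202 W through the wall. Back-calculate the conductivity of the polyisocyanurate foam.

Model the wall as resistances in series:
R_carbon steel = L/(kA) = 0.0042/(46×2.17) = 4.208×10^-5 K/W
R_aluminium = L/(kA) = 0.0032/(210×2.17) = 7.022×10^-6 K/W
Sum of known resistances R_other = 4.91×10^-5 K/W
Total R = ΔT/Q = 209/202 = 1.035 K/W
R_polyisocyanurate foam = R_total − R_other = 1.035 K/W
k = L/(R·A) = 0.05/(1.035×2.17)

k ≈ 0.0223 W/(m·K)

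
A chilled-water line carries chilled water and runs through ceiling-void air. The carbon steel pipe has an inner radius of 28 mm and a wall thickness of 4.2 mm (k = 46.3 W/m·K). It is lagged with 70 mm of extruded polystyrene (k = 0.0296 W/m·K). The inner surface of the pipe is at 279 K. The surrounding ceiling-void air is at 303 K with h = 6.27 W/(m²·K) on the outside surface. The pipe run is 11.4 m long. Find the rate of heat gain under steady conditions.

Treating each annulus and film as a series resistance:
R_carbon steel pipe wall = ln(32.2/28)/(2π×46.3×11.4) = 4.214×10^-5 K/W
R_extruded polystyrene = ln(102.2/32.2)/(2π×0.0296×11.4) = 0.5447 K/W
R_outer film = 1/(h_o·2πr_oL) = 1/(6.27×2π×0.1022×11.4) = 0.02179 K/W
R_total = 0.5666 K/W
Q = ΔT/R_total = 24/0.5666

Q ≈ 42.4 W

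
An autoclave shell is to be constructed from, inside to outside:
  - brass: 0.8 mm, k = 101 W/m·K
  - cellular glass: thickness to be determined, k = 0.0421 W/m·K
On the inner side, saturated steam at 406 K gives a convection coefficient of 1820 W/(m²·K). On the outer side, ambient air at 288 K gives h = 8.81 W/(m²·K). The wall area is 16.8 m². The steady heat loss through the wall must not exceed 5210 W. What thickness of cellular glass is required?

L ≈ 11.2 mm

Treating each layer as a thermal resistance in series:
R_inner film = 1/(h_i·A) = 1/(1820×16.8) = 3.271×10^-5 K/W
R_brass = L/(kA) = 0.0008/(101×16.8) = 4.715×10^-7 K/W
R_outer film = 1/(h_o·A) = 1/(8.81×16.8) = 0.006756 K/W
Sum of the known resistances R_other = 0.00679 K/W
Required total resistance R_tot = ΔT/Q_allow = 118/5210 = 0.02265 K/W
R_cellular glass = R_tot − R_other = 0.01586 K/W
L = R·k·A = 0.01586×0.0421×16.8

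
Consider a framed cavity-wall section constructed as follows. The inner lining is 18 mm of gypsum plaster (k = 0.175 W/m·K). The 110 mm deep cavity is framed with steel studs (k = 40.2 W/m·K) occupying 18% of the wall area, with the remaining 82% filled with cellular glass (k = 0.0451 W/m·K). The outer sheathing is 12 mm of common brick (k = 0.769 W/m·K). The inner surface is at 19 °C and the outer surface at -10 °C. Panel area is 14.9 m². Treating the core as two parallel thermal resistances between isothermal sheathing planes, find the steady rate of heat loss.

Sheathing layers in series; stud and cavity paths in parallel between them.
R_inner = 0.018/(0.175×14.9) = 0.006903 K/W
R_stud  = 0.11/(40.2×0.18×14.9) = 0.00102 K/W
R_cav   = 0.11/(0.0451×0.82×14.9) = 0.1996 K/W
1/R_core = 1/R_stud + 1/R_cav → R_core = 0.001015 K/W
R_outer = 0.012/(0.769×14.9) = 0.001047 K/W
R_total = 0.008966 K/W
Q = ΔT/R_total = 29/0.008966

Q ≈ 3230 W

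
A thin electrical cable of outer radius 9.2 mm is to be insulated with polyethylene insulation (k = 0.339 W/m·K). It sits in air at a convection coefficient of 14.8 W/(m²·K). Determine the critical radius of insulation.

r_cr ≈ 22.9 mm

For a cylinder r_cr = k/h = 0.339/14.8
r_cr = 22.9 mm; since the bare radius (9.2 mm) is below r_cr, adding a thin layer of insulation will *increase* heat loss.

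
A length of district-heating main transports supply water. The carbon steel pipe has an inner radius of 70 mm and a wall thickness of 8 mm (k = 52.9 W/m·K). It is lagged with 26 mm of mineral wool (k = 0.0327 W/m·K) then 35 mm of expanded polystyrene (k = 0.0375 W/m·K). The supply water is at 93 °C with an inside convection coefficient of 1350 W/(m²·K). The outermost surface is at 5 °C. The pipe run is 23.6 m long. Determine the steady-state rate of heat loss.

Treating each annulus and film as a series resistance:
R_inner film = 1/(h_i·2πr₁L) = 1/(1350×2π×0.07×23.6) = 7.136×10^-5 K/W
R_carbon steel pipe wall = ln(78/70)/(2π×52.9×23.6) = 1.38×10^-5 K/W
R_mineral wool = ln(104/78)/(2π×0.0327×23.6) = 0.05933 K/W
R_expanded polystyrene = ln(139/104)/(2π×0.0375×23.6) = 0.05217 K/W
R_total = 0.1116 K/W
Q = ΔT/R_total = 88/0.1116

Q ≈ 789 W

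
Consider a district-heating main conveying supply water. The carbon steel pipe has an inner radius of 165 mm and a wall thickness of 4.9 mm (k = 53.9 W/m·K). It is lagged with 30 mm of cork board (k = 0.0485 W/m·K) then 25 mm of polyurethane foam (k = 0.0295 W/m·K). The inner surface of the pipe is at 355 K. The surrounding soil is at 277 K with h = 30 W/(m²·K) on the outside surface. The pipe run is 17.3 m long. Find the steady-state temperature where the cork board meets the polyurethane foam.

T ≈ 320 K

For a radial system each layer contributes R = ln(r_out/r_in)/(2πkL); films add R = 1/(hA).
R_carbon steel pipe wall = ln(169.9/165)/(2π×53.9×17.3) = 4.995×10^-6 K/W
R_cork board = ln(199.9/169.9)/(2π×0.0485×17.3) = 0.03084 K/W
R_polyurethane foam = ln(224.9/199.9)/(2π×0.0295×17.3) = 0.03675 K/W
R_outer film = 1/(h_o·2πr_oL) = 1/(30×2π×0.2249×17.3) = 0.001364 K/W
R_total = 0.06896 K/W
Q = ΔT/R_total = 78/0.06896
Q = 1130 W
T_interface = T_inner − Q·ΣR(inner→interface) = 355 − 1130×0.03085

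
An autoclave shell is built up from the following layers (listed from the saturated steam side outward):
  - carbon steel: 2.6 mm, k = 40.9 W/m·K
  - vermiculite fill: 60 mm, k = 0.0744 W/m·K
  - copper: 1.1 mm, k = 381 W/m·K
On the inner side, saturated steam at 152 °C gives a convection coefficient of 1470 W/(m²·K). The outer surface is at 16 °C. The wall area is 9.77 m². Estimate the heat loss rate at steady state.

Q ≈ 1650 W

Thermal resistances in series:
R_inner film = 1/(h_i·A) = 1/(1470×9.77) = 6.963×10^-5 K/W
R_carbon steel = L/(kA) = 0.0026/(40.9×9.77) = 6.507×10^-6 K/W
R_vermiculite fill = L/(kA) = 0.06/(0.0744×9.77) = 0.08254 K/W
R_copper = L/(kA) = 0.0011/(381×9.77) = 2.955×10^-7 K/W
R_total = 0.08262 K/W
Q = ΔT / R_total = 136 / 0.08262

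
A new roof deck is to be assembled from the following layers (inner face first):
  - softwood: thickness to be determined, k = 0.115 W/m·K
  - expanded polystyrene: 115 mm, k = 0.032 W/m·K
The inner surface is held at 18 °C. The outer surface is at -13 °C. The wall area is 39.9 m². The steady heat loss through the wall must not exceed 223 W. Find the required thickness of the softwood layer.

L ≈ 225 mm

Treating each layer as a thermal resistance in series:
R_expanded polystyrene = L/(kA) = 0.115/(0.032×39.9) = 0.09007 K/W
Sum of the known resistances R_other = 0.09007 K/W
Required total resistance R_tot = ΔT/Q_allow = 31/223 = 0.139 K/W
R_softwood = R_tot − R_other = 0.04894 K/W
L = R·k·A = 0.04894×0.115×39.9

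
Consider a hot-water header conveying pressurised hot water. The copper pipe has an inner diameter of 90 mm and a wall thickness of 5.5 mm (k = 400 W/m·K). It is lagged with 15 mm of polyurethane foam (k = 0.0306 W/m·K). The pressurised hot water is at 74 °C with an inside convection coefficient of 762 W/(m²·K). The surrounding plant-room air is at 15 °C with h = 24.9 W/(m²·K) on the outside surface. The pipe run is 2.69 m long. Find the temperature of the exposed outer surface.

T ≈ 19 °C

Cylindrical conduction, so R = ln(r₂/r₁)/(2πkL) per layer, in series:
R_inner film = 1/(h_i·2πr₁L) = 1/(762×2π×0.045×2.69) = 0.001725 K/W
R_copper pipe wall = ln(50.5/45)/(2π×400×2.69) = 1.706×10^-5 K/W
R_polyurethane foam = ln(65.5/50.5)/(2π×0.0306×2.69) = 0.5029 K/W
R_outer film = 1/(h_o·2πr_oL) = 1/(24.9×2π×0.0655×2.69) = 0.03628 K/W
R_total = 0.5409 K/W
Q = ΔT/R_total = 59/0.5409
Q = 109 W
T_interface = T_inner − Q·ΣR(inner→interface) = 74 − 109×0.5046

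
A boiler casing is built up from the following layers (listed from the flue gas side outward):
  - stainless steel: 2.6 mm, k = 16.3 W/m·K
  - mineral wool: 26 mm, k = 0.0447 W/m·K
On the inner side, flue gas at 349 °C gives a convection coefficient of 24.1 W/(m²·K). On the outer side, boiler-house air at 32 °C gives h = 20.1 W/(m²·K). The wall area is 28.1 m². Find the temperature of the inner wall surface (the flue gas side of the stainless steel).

Treating each layer as a thermal resistance in series:
R_inner film = 1/(h_i·A) = 1/(24.1×28.1) = 0.001477 K/W
R_stainless steel = L/(kA) = 0.0026/(16.3×28.1) = 5.676×10^-6 K/W
R_mineral wool = L/(kA) = 0.026/(0.0447×28.1) = 0.0207 K/W
R_outer film = 1/(h_o·A) = 1/(20.1×28.1) = 0.001771 K/W
R_total = 0.02395 K/W;  Q = ΔT/R_total = 317/0.02395 = 13230 W
T_interface = T_inner − Q·ΣR(inner→interface) = 349 − 13200×0.001477

T ≈ 329 °C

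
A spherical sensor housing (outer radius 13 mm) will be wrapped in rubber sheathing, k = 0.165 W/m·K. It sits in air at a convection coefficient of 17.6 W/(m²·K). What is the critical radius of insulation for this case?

For a sphere r_cr = 2k/h = 2×0.165/17.6
r_cr = 18.8 mm; since the bare radius (13 mm) is below r_cr, adding a thin layer of insulation will *increase* heat loss.

r_cr ≈ 18.8 mm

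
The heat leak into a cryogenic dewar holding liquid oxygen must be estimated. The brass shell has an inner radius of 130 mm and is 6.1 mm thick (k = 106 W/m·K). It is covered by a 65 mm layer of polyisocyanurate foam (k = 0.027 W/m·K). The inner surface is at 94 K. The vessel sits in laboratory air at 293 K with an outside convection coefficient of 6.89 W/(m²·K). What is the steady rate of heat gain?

Q ≈ 27.3 W

Each spherical layer contributes R = (1/r_i − 1/r_o)/(4πk):
R_brass shell = (1/0.13 − 1/0.1361)/(4π×106) = 2.588×10^-4 K/W
R_polyisocyanurate foam = (1/0.1361 − 1/0.2011)/(4π×0.027) = 7 K/W
R_outer film = 1/(h·4πr_o²) = 1/(6.89×4π×0.2011²) = 0.2856 K/W
R_total = 7.285 K/W
Q = ΔT/R_total = 199/7.285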